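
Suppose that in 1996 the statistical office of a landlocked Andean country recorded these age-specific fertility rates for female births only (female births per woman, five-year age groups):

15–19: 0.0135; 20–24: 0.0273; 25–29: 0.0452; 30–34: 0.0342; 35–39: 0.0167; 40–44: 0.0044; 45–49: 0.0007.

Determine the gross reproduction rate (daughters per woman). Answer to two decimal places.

Sum of female ASFRs = 0.0135 + 0.0273 + 0.0452 + 0.0342 + 0.0167 + 0.0044 + 0.0007 = 0.1420
GRR = 5 × 0.1420 = 0.71

0.71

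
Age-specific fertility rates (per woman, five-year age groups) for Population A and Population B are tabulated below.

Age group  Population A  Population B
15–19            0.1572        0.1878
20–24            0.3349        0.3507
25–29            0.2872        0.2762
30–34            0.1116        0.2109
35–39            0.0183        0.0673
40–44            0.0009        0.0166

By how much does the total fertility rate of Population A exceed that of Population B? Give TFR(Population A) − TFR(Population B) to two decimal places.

-1.00

Population A:
  Sum of ASFRs = 0.1572 + 0.3349 + 0.2872 + 0.1116 + 0.0183 + 0.0009 = 0.9101
  TFR = 5 × 0.9101 = 4.5505
Population B:
  Sum of ASFRs = 0.1878 + 0.3507 + 0.2762 + 0.2109 + 0.0673 + 0.0166 = 1.1095
  TFR = 5 × 1.1095 = 5.5475
Difference = 4.5505 − 5.5475 = -0.997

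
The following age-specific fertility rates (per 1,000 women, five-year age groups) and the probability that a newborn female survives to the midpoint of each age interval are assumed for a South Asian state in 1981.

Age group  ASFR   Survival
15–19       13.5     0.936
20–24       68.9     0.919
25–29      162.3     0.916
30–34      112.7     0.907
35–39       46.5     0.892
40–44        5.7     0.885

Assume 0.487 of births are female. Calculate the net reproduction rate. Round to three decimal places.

Proportion female at birth = 0.487.
Weighting each age-specific rate by interval width and survival:
  15–19: 5 × 13.5/1000 × 0.936 = 0.06318
  20–24: 5 × 68.9/1000 × 0.919 = 0.31660
  25–29: 5 × 162.3/1000 × 0.916 = 0.74333
  30–34: 5 × 112.7/1000 × 0.907 = 0.51109
  35–39: 5 × 46.5/1000 × 0.892 = 0.20739
  40–44: 5 × 5.7/1000 × 0.885 = 0.02522
Sum = 1.86681
NRR = 0.487 × 1.86681 = 0.90914
NRR < 1, so the cohort does not fully replace itself.

0.909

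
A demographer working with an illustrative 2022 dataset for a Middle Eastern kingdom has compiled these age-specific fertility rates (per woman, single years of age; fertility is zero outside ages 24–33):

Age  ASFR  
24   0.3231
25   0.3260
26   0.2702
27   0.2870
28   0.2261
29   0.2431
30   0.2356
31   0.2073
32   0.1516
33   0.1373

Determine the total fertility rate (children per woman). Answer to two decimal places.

Sum of ASFRs = 0.3231 + 0.3260 + 0.2702 + 0.2870 + 0.2261 + 0.2431 + 0.2356 + 0.2073 + 0.1516 + 0.1373 = 2.4073
TFR = 2.4073

2.41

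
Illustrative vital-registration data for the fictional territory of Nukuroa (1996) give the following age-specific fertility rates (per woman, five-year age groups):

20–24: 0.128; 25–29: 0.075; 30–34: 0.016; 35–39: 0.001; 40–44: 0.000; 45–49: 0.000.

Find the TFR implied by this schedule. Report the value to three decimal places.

1.100

Sum of ASFRs = 0.128 + 0.075 + 0.016 + 0.001 + 0.000 + 0.000 = 0.220
TFR = 5 × 0.220 = 1.1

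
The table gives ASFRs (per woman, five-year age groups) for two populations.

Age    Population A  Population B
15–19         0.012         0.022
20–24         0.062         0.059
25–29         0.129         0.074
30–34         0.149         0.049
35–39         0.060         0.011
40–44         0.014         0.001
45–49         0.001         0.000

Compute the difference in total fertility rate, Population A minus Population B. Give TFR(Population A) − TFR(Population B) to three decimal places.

Population A:
  Sum of ASFRs = 0.012 + 0.062 + 0.129 + 0.149 + 0.060 + 0.014 + 0.001 = 0.427
  TFR = 5 × 0.427 = 2.135
Population B:
  Sum of ASFRs = 0.022 + 0.059 + 0.074 + 0.049 + 0.011 + 0.001 + 0.000 = 0.216
  TFR = 5 × 0.216 = 1.08
Difference = 2.135 − 1.08 = 1.055

1.055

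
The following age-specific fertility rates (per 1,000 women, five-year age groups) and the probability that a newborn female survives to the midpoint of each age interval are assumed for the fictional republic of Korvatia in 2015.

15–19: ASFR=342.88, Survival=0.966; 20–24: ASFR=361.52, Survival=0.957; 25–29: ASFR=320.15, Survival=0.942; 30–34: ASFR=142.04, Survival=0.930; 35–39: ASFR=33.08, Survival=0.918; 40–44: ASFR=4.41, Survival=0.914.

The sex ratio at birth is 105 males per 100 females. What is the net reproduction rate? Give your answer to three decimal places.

Proportion female at birth = 100 / (100 + 105) = 0.48780.
Survival-weighted fertility by age (5·fₓ·Sₓ):
  15–19: 5 × 342.88/1000 × 0.966 = 1.65611
  20–24: 5 × 361.52/1000 × 0.957 = 1.72987
  25–29: 5 × 320.15/1000 × 0.942 = 1.50791
  30–34: 5 × 142.04/1000 × 0.930 = 0.66049
  35–39: 5 × 33.08/1000 × 0.918 = 0.15184
  40–44: 5 × 4.41/1000 × 0.914 = 0.02015
Sum = 5.72637
NRR = 0.48780 × 5.72637 = 2.79332
An NRR exceeding 1 indicates intrinsic growth under these rates.

2.793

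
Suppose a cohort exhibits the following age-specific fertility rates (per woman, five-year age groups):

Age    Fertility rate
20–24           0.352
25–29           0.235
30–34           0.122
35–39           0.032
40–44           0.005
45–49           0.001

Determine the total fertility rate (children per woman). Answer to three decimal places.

Sum of ASFRs = 0.352 + 0.235 + 0.122 + 0.032 + 0.005 + 0.001 = 0.747
TFR = 5 × 0.747 = 3.735

3.735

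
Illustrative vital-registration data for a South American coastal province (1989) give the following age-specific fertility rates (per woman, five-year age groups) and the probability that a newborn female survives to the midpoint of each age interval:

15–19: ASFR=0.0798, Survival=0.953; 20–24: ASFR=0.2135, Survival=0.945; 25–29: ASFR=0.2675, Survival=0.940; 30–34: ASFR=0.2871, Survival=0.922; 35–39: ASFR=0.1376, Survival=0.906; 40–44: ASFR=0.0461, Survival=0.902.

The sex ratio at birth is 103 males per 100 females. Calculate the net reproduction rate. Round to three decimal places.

Proportion female at birth = 100 / (100 + 103) = 0.49261.
Survival-weighted fertility by age (5·fₓ·Sₓ):
  15–19: 5 × 0.0798 × 0.953 = 0.38025
  20–24: 5 × 0.2135 × 0.945 = 1.00879
  25–29: 5 × 0.2675 × 0.940 = 1.25725
  30–34: 5 × 0.2871 × 0.922 = 1.32353
  35–39: 5 × 0.1376 × 0.906 = 0.62333
  40–44: 5 × 0.0461 × 0.902 = 0.20791
Sum = 4.80106
NRR = 0.49261 × 4.80106 = 2.36505

2.365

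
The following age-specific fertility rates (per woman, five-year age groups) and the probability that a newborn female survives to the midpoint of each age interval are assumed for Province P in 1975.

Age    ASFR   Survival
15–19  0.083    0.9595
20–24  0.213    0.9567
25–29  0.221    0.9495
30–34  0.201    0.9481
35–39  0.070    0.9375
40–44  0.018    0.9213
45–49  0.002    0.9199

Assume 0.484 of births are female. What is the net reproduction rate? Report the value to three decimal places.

Proportion female at birth = 0.484.
Survival-weighted fertility by age (5·fₓ·Sₓ):
  15–19: 5 × 0.083 × 0.9595 = 0.39819
  20–24: 5 × 0.213 × 0.9567 = 1.01889
  25–29: 5 × 0.221 × 0.9495 = 1.04920
  30–34: 5 × 0.201 × 0.9481 = 0.95284
  35–39: 5 × 0.070 × 0.9375 = 0.32813
  40–44: 5 × 0.018 × 0.9213 = 0.08292
  45–49: 5 × 0.002 × 0.9199 = 0.00920
Sum = 3.83937
NRR = 0.484 × 3.83937 = 1.85826

1.858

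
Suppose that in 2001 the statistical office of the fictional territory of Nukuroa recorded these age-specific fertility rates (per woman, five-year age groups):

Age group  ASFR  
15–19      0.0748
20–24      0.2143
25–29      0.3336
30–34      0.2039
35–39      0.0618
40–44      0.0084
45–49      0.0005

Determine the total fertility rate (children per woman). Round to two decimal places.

4.49

Sum of ASFRs = 0.0748 + 0.2143 + 0.3336 + 0.2039 + 0.0618 + 0.0084 + 0.0005 = 0.8973
TFR = 5 × 0.8973 = 4.4865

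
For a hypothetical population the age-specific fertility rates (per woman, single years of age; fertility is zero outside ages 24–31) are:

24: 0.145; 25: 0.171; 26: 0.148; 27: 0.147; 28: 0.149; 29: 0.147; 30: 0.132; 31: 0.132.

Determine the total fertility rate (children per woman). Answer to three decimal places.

1.171

Sum of ASFRs = 0.145 + 0.171 + 0.148 + 0.147 + 0.149 + 0.147 + 0.132 + 0.132 = 1.171
TFR = 1.171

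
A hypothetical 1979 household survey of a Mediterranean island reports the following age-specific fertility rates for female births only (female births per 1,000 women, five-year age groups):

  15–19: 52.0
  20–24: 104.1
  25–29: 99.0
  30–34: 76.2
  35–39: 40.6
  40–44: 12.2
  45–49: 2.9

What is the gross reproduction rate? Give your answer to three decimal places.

Sum of female ASFRs = 52.0 + 104.1 + 99.0 + 76.2 + 40.6 + 12.2 + 2.9 = 387.0
GRR = 5 × 387.0 / 1000 = 1.935

1.935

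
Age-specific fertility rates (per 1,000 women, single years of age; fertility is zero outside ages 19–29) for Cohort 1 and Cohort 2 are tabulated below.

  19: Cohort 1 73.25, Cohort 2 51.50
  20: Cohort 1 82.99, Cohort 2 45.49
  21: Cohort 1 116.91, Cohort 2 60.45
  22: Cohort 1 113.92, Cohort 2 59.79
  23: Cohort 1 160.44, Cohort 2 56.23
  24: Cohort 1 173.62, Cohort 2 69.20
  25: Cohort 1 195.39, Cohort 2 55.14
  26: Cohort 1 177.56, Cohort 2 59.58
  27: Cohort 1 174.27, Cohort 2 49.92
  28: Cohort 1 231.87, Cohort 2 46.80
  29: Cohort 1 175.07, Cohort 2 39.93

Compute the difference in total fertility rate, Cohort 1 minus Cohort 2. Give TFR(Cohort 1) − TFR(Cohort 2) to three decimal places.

Cohort 1:
  Sum of ASFRs = 73.25 + 82.99 + 116.91 + 113.92 + 160.44 + 173.62 + 195.39 + 177.56 + 174.27 + 231.87 + 175.07 = 1675.29
  TFR = 1675.29 / 1000 = 1.67529
Cohort 2:
  Sum of ASFRs = 51.50 + 45.49 + 60.45 + 59.79 + 56.23 + 69.20 + 55.14 + 59.58 + 49.92 + 46.80 + 39.93 = 594.03
  TFR = 594.03 / 1000 = 0.59403
Difference = 1.67529 − 0.59403 = 1.08126

1.081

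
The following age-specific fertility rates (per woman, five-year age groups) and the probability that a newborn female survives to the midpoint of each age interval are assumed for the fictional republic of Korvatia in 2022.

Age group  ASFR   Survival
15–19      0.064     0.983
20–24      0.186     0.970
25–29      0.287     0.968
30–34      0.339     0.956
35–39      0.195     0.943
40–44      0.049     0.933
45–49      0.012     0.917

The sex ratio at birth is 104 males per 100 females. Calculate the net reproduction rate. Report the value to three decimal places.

Proportion female at birth = 100 / (100 + 104) = 0.49020.
Each age group contributes 5 × ASFR × survival:
  15–19: 5 × 0.064 × 0.983 = 0.31456
  20–24: 5 × 0.186 × 0.970 = 0.90210
  25–29: 5 × 0.287 × 0.968 = 1.38908
  30–34: 5 × 0.339 × 0.956 = 1.62042
  35–39: 5 × 0.195 × 0.943 = 0.91943
  40–44: 5 × 0.049 × 0.933 = 0.22859
  45–49: 5 × 0.012 × 0.917 = 0.05502
Sum = 5.42920
NRR = 0.49020 × 5.42920 = 2.66139
An NRR exceeding 1 indicates intrinsic growth under these rates.

2.661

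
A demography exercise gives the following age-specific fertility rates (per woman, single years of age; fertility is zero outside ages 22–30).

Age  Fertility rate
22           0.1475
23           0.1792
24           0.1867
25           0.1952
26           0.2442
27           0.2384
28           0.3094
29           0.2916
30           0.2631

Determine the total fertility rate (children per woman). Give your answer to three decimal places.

2.055

Sum of ASFRs = 0.1475 + 0.1792 + 0.1867 + 0.1952 + 0.2442 + 0.2384 + 0.3094 + 0.2916 + 0.2631 = 2.0553
TFR = 2.0553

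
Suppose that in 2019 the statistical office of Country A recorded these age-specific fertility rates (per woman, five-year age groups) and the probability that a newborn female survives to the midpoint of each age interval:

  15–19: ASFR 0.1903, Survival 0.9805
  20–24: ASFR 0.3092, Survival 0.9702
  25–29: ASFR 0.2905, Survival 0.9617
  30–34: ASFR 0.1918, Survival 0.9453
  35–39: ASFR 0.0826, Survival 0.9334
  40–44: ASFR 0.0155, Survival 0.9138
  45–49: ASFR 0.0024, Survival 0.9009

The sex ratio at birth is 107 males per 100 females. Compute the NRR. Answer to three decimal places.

2.514

Proportion female at birth = 100 / (100 + 107) = 0.48309.
Weighting each age-specific rate by interval width and survival:
  15–19: 5 × 0.1903 × 0.9805 = 0.93295
  20–24: 5 × 0.3092 × 0.9702 = 1.49993
  25–29: 5 × 0.2905 × 0.9617 = 1.39687
  30–34: 5 × 0.1918 × 0.9453 = 0.90654
  35–39: 5 × 0.0826 × 0.9334 = 0.38549
  40–44: 5 × 0.0155 × 0.9138 = 0.07082
  45–49: 5 × 0.0024 × 0.9009 = 0.01081
Sum = 5.20341
NRR = 0.48309 × 5.20341 = 2.51372
NRR > 1, so each generation more than replaces itself.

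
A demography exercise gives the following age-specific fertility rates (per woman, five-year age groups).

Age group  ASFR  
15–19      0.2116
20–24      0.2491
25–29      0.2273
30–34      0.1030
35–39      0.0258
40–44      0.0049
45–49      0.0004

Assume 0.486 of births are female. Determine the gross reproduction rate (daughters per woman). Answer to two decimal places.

Proportion female at birth = 0.486.
Sum of ASFRs = 0.2116 + 0.2491 + 0.2273 + 0.1030 + 0.0258 + 0.0049 + 0.0004 = 0.8221
TFR = 5 × 0.8221 = 4.1105
GRR = 0.486 × 4.1105 = 1.99770

2.00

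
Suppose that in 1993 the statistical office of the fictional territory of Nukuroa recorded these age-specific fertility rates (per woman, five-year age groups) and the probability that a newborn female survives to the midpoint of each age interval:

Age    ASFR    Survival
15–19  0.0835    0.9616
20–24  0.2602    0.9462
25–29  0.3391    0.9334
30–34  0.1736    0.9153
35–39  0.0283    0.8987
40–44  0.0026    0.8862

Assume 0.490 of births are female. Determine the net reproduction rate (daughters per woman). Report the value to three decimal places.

Proportion female at birth = 0.490.
Each age group contributes 5 × ASFR × survival:
  15–19: 5 × 0.0835 × 0.9616 = 0.40147
  20–24: 5 × 0.2602 × 0.9462 = 1.23101
  25–29: 5 × 0.3391 × 0.9334 = 1.58258
  30–34: 5 × 0.1736 × 0.9153 = 0.79448
  35–39: 5 × 0.0283 × 0.8987 = 0.12717
  40–44: 5 × 0.0026 × 0.8862 = 0.01152
Sum = 4.14823
NRR = 0.490 × 4.14823 = 2.03263

2.033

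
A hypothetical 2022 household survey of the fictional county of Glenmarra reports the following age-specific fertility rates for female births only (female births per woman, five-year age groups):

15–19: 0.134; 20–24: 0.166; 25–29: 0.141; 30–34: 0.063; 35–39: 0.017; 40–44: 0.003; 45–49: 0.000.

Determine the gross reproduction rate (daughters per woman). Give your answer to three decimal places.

Sum of female ASFRs = 0.134 + 0.166 + 0.141 + 0.063 + 0.017 + 0.003 + 0.000 = 0.524
GRR = 5 × 0.524 = 2.62

2.620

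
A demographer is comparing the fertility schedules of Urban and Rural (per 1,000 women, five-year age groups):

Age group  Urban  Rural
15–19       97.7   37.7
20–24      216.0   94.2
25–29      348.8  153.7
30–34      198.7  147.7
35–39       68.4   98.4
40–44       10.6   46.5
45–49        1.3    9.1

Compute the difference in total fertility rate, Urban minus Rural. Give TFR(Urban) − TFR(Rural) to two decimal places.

Urban:
  Sum of ASFRs = 97.7 + 216.0 + 348.8 + 198.7 + 68.4 + 10.6 + 1.3 = 941.5
  TFR = 5 × 941.5 / 1000 = 4.7075
Rural:
  Sum of ASFRs = 37.7 + 94.2 + 153.7 + 147.7 + 98.4 + 46.5 + 9.1 = 587.3
  TFR = 5 × 587.3 / 1000 = 2.9365
Difference = 4.7075 − 2.9365 = 1.771

1.77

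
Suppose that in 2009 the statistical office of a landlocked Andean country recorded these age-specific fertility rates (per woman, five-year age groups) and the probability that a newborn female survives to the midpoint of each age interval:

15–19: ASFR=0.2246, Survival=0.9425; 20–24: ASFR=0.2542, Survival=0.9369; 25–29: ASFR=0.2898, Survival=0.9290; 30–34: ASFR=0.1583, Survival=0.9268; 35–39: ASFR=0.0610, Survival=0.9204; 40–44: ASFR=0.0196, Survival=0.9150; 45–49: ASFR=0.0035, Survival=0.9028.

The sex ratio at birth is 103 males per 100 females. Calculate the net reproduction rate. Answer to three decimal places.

2.323

Proportion female at birth = 100 / (100 + 103) = 0.49261.
Survival-weighted fertility by age (5·fₓ·Sₓ):
  15–19: 5 × 0.2246 × 0.9425 = 1.05843
  20–24: 5 × 0.2542 × 0.9369 = 1.19080
  25–29: 5 × 0.2898 × 0.9290 = 1.34612
  30–34: 5 × 0.1583 × 0.9268 = 0.73356
  35–39: 5 × 0.0610 × 0.9204 = 0.28072
  40–44: 5 × 0.0196 × 0.9150 = 0.08967
  45–49: 5 × 0.0035 × 0.9028 = 0.01580
Sum = 4.71510
NRR = 0.49261 × 4.71510 = 2.32271
NRR > 1, so each generation more than replaces itself.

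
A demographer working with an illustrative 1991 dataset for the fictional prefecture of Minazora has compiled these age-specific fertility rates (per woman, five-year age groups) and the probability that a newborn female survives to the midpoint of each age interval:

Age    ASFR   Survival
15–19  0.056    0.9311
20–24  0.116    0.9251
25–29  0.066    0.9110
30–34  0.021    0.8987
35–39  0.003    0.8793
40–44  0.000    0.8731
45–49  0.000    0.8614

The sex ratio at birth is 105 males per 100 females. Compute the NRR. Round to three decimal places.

Proportion female at birth = 100 / (100 + 105) = 0.48780.
Survival-weighted fertility by age (5·fₓ·Sₓ):
  15–19: 5 × 0.056 × 0.9311 = 0.26071
  20–24: 5 × 0.116 × 0.9251 = 0.53656
  25–29: 5 × 0.066 × 0.9110 = 0.30063
  30–34: 5 × 0.021 × 0.8987 = 0.09436
  35–39: 5 × 0.003 × 0.8793 = 0.01319
  40–44: 5 × 0.000 × 0.8731 = 0.00000
  45–49: 5 × 0.000 × 0.8614 = 0.00000
Sum = 1.20545
NRR = 0.48780 × 1.20545 = 0.58802

0.588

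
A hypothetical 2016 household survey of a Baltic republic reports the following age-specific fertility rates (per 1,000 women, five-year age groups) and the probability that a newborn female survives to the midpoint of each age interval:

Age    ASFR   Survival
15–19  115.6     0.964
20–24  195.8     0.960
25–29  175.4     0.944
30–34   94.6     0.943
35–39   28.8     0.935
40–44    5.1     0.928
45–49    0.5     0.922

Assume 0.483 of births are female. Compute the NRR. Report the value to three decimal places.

Proportion female at birth = 0.483.
Per-age-group product (5 × ASFR × survival probability):
  15–19: 5 × 115.6/1000 × 0.964 = 0.55719
  20–24: 5 × 195.8/1000 × 0.960 = 0.93984
  25–29: 5 × 175.4/1000 × 0.944 = 0.82789
  30–34: 5 × 94.6/1000 × 0.943 = 0.44604
  35–39: 5 × 28.8/1000 × 0.935 = 0.13464
  40–44: 5 × 5.1/1000 × 0.928 = 0.02366
  45–49: 5 × 0.5/1000 × 0.922 = 0.00231
Sum = 2.93157
NRR = 0.483 × 2.93157 = 1.41595
NRR > 1, so each generation more than replaces itself.

1.416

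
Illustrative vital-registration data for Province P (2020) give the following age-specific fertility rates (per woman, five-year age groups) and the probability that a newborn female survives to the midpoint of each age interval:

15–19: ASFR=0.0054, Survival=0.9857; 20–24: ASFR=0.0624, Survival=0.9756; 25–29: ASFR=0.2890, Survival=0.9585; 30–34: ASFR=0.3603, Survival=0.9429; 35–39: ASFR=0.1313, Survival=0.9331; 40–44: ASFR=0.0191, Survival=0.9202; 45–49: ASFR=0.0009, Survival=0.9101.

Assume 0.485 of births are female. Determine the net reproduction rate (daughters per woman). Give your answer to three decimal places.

1.998

Proportion female at birth = 0.485.
Each age group contributes 5 × ASFR × survival:
  15–19: 5 × 0.0054 × 0.9857 = 0.02661
  20–24: 5 × 0.0624 × 0.9756 = 0.30439
  25–29: 5 × 0.2890 × 0.9585 = 1.38503
  30–34: 5 × 0.3603 × 0.9429 = 1.69863
  35–39: 5 × 0.1313 × 0.9331 = 0.61258
  40–44: 5 × 0.0191 × 0.9202 = 0.08788
  45–49: 5 × 0.0009 × 0.9101 = 0.00410
Sum = 4.11922
NRR = 0.485 × 4.11922 = 1.99782
An NRR exceeding 1 indicates intrinsic growth under these rates.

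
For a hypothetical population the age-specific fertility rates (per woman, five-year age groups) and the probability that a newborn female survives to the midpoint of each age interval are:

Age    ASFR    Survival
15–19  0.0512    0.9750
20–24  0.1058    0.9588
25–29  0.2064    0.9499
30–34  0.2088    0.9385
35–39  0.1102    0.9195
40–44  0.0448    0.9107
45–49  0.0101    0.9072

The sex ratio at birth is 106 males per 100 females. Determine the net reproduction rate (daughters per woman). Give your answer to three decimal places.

Proportion female at birth = 100 / (100 + 106) = 0.48544.
Weighting each age-specific rate by interval width and survival:
  15–19: 5 × 0.0512 × 0.9750 = 0.24960
  20–24: 5 × 0.1058 × 0.9588 = 0.50721
  25–29: 5 × 0.2064 × 0.9499 = 0.98030
  30–34: 5 × 0.2088 × 0.9385 = 0.97979
  35–39: 5 × 0.1102 × 0.9195 = 0.50664
  40–44: 5 × 0.0448 × 0.9107 = 0.20400
  45–49: 5 × 0.0101 × 0.9072 = 0.04581
Sum = 3.47335
NRR = 0.48544 × 3.47335 = 1.68610

1.686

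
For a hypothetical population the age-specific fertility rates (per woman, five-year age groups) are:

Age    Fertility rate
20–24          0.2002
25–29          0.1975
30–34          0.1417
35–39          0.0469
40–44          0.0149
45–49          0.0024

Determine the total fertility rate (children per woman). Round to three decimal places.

Sum of ASFRs = 0.2002 + 0.1975 + 0.1417 + 0.0469 + 0.0149 + 0.0024 = 0.6036
TFR = 5 × 0.6036 = 3.018

3.018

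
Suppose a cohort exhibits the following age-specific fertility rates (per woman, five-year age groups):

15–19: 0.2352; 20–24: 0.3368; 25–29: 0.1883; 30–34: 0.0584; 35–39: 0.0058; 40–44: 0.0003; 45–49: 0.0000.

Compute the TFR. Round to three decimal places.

4.124

Sum of ASFRs = 0.2352 + 0.3368 + 0.1883 + 0.0584 + 0.0058 + 0.0003 + 0.0000 = 0.8248
TFR = 5 × 0.8248 = 4.124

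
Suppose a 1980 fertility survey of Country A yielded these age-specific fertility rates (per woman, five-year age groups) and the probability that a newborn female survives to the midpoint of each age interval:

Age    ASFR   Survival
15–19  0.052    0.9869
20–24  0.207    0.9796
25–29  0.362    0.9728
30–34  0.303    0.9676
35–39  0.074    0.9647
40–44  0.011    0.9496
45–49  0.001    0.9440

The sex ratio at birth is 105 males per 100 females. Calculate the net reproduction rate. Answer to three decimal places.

2.396

Proportion female at birth = 100 / (100 + 105) = 0.48780.
Survival-weighted fertility by age (5·fₓ·Sₓ):
  15–19: 5 × 0.052 × 0.9869 = 0.25659
  20–24: 5 × 0.207 × 0.9796 = 1.01389
  25–29: 5 × 0.362 × 0.9728 = 1.76077
  30–34: 5 × 0.303 × 0.9676 = 1.46591
  35–39: 5 × 0.074 × 0.9647 = 0.35694
  40–44: 5 × 0.011 × 0.9496 = 0.05223
  45–49: 5 × 0.001 × 0.9440 = 0.00472
Sum = 4.91105
NRR = 0.48780 × 4.91105 = 2.39561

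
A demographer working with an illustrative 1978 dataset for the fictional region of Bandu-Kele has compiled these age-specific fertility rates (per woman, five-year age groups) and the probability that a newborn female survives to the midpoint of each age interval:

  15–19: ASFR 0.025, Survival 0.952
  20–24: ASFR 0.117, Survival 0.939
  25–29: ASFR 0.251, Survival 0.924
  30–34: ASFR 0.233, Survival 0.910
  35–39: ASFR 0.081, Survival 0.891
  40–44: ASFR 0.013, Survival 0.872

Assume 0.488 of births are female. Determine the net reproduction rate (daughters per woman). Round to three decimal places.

Proportion female at birth = 0.488.
Survival-weighted fertility by age (5·fₓ·Sₓ):
  15–19: 5 × 0.025 × 0.952 = 0.11900
  20–24: 5 × 0.117 × 0.939 = 0.54932
  25–29: 5 × 0.251 × 0.924 = 1.15962
  30–34: 5 × 0.233 × 0.910 = 1.06015
  35–39: 5 × 0.081 × 0.891 = 0.36086
  40–44: 5 × 0.013 × 0.872 = 0.05668
Sum = 3.30563
NRR = 0.488 × 3.30563 = 1.61315

1.613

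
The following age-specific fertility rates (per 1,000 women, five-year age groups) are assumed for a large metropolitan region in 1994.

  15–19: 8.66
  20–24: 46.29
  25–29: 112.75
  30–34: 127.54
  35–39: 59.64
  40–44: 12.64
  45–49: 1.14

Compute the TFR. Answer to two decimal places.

1.84

Sum of ASFRs = 8.66 + 46.29 + 112.75 + 127.54 + 59.64 + 12.64 + 1.14 = 368.66
TFR = 5 × 368.66 / 1000 = 1.8433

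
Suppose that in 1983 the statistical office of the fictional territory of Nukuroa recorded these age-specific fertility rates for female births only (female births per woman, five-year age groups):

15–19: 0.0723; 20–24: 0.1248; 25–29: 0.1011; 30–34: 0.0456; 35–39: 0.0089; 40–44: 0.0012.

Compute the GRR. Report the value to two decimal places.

Sum of female ASFRs = 0.0723 + 0.1248 + 0.1011 + 0.0456 + 0.0089 + 0.0012 = 0.3539
GRR = 5 × 0.3539 = 1.7695

1.77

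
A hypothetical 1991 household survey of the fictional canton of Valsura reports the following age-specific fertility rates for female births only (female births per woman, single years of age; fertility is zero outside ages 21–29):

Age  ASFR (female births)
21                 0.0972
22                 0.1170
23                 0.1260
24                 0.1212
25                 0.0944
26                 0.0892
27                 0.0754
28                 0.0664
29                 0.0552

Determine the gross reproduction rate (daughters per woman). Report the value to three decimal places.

0.842

Sum of female ASFRs = 0.0972 + 0.1170 + 0.1260 + 0.1212 + 0.0944 + 0.0892 + 0.0754 + 0.0664 + 0.0552 = 0.8420
GRR = 0.842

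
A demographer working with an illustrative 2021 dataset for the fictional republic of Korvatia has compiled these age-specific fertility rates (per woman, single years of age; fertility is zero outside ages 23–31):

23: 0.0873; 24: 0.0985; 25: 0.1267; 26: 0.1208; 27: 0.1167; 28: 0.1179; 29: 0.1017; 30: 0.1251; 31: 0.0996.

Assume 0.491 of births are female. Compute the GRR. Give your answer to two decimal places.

0.49

Proportion female at birth = 0.491.
Sum of ASFRs = 0.0873 + 0.0985 + 0.1267 + 0.1208 + 0.1167 + 0.1179 + 0.1017 + 0.1251 + 0.0996 = 0.9943
TFR = 0.9943
GRR = 0.491 × 0.9943 = 0.48820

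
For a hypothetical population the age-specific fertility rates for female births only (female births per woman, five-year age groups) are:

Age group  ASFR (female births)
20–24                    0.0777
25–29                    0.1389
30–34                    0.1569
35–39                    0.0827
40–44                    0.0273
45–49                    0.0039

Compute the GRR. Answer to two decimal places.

Sum of female ASFRs = 0.0777 + 0.1389 + 0.1569 + 0.0827 + 0.0273 + 0.0039 = 0.4874
GRR = 5 × 0.4874 = 2.437

2.44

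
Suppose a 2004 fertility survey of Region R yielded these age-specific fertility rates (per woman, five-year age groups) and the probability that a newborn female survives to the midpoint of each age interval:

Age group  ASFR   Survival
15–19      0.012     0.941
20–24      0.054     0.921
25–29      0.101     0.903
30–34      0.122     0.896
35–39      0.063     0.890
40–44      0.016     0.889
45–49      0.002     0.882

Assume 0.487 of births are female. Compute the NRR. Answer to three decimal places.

0.812

Proportion female at birth = 0.487.
Per-age-group product (5 × ASFR × survival probability):
  15–19: 5 × 0.012 × 0.941 = 0.05646
  20–24: 5 × 0.054 × 0.921 = 0.24867
  25–29: 5 × 0.101 × 0.903 = 0.45602
  30–34: 5 × 0.122 × 0.896 = 0.54656
  35–39: 5 × 0.063 × 0.890 = 0.28035
  40–44: 5 × 0.016 × 0.889 = 0.07112
  45–49: 5 × 0.002 × 0.882 = 0.00882
Sum = 1.66800
NRR = 0.487 × 1.66800 = 0.81232
An NRR under 1 implies long-run decline under these rates.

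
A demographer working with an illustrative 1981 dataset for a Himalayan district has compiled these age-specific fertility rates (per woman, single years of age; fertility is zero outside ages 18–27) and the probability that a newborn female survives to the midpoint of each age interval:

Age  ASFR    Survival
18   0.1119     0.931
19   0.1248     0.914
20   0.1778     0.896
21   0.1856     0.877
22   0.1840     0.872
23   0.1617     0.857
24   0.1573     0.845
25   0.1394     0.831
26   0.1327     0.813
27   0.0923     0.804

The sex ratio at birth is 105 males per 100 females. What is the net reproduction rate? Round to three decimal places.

Proportion female at birth = 100 / (100 + 105) = 0.48780.
Per-age-group product (1 × ASFR × survival probability):
  18: 1 × 0.1119 × 0.931 = 0.10418
  19: 1 × 0.1248 × 0.914 = 0.11407
  20: 1 × 0.1778 × 0.896 = 0.15931
  21: 1 × 0.1856 × 0.877 = 0.16277
  22: 1 × 0.1840 × 0.872 = 0.16045
  23: 1 × 0.1617 × 0.857 = 0.13858
  24: 1 × 0.1573 × 0.845 = 0.13292
  25: 1 × 0.1394 × 0.831 = 0.11584
  26: 1 × 0.1327 × 0.813 = 0.10789
  27: 1 × 0.0923 × 0.804 = 0.07421
Sum = 1.27022
NRR = 0.48780 × 1.27022 = 0.61961
An NRR under 1 implies long-run decline under these rates.

0.620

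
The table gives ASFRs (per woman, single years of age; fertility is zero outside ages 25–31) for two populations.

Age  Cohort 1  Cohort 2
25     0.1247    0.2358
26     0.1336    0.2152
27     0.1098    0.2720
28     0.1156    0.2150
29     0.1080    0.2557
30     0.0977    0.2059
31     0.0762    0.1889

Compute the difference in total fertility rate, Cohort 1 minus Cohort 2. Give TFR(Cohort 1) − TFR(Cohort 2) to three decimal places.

-0.823

Cohort 1:
  Sum of ASFRs = 0.1247 + 0.1336 + 0.1098 + 0.1156 + 0.1080 + 0.0977 + 0.0762 = 0.7656
  TFR = 0.7656
Cohort 2:
  Sum of ASFRs = 0.2358 + 0.2152 + 0.2720 + 0.2150 + 0.2557 + 0.2059 + 0.1889 = 1.5885
  TFR = 1.5885
Difference = 0.7656 − 1.5885 = -0.8229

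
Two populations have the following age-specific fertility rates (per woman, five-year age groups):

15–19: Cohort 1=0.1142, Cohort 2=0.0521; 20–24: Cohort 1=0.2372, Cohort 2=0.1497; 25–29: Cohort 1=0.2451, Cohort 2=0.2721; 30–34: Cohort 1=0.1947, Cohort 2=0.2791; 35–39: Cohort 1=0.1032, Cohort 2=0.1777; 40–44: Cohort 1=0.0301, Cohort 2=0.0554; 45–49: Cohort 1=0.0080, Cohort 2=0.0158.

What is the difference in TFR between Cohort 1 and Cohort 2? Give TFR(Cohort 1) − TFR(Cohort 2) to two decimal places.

Cohort 1:
  Sum of ASFRs = 0.1142 + 0.2372 + 0.2451 + 0.1947 + 0.1032 + 0.0301 + 0.0080 = 0.9325
  TFR = 5 × 0.9325 = 4.6625
Cohort 2:
  Sum of ASFRs = 0.0521 + 0.1497 + 0.2721 + 0.2791 + 0.1777 + 0.0554 + 0.0158 = 1.0019
  TFR = 5 × 1.0019 = 5.0095
Difference = 4.6625 − 5.0095 = -0.347

-0.35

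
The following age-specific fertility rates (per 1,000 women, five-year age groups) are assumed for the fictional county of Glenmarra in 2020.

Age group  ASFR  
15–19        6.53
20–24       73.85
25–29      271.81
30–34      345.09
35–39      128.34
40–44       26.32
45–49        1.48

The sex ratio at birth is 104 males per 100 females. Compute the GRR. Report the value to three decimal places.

Proportion female at birth = 100 / (100 + 104) = 0.49020.
Sum of ASFRs = 6.53 + 73.85 + 271.81 + 345.09 + 128.34 + 26.32 + 1.48 = 853.42
TFR = 5 × 853.42 / 1000 = 4.2671
GRR = 0.49020 × 4.2671 = 2.09173

2.092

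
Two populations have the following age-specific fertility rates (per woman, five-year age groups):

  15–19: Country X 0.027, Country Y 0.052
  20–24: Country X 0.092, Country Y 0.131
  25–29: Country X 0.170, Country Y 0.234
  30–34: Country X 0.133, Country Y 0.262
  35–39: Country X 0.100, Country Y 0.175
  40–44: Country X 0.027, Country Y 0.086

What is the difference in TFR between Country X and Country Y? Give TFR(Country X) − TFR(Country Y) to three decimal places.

-1.955

Country X:
  Sum of ASFRs = 0.027 + 0.092 + 0.170 + 0.133 + 0.100 + 0.027 = 0.549
  TFR = 5 × 0.549 = 2.745
Country Y:
  Sum of ASFRs = 0.052 + 0.131 + 0.234 + 0.262 + 0.175 + 0.086 = 0.940
  TFR = 5 × 0.940 = 4.7
Difference = 2.745 − 4.7 = -1.955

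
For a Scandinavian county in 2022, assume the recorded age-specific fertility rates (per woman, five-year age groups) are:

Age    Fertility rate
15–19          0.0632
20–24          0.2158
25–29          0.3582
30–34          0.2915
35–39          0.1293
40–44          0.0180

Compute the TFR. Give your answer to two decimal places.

Sum of ASFRs = 0.0632 + 0.2158 + 0.3582 + 0.2915 + 0.1293 + 0.0180 = 1.0760
TFR = 5 × 1.0760 = 5.38

5.38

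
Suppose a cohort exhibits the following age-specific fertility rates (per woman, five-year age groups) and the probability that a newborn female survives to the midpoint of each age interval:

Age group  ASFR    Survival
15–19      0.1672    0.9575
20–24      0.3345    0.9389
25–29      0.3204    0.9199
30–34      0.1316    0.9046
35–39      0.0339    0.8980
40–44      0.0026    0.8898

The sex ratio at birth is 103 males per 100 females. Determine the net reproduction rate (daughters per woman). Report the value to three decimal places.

2.268

Proportion female at birth = 100 / (100 + 103) = 0.49261.
Each age group contributes 5 × ASFR × survival:
  15–19: 5 × 0.1672 × 0.9575 = 0.80047
  20–24: 5 × 0.3345 × 0.9389 = 1.57031
  25–29: 5 × 0.3204 × 0.9199 = 1.47368
  30–34: 5 × 0.1316 × 0.9046 = 0.59523
  35–39: 5 × 0.0339 × 0.8980 = 0.15221
  40–44: 5 × 0.0026 × 0.8898 = 0.01157
Sum = 4.60347
NRR = 0.49261 × 4.60347 = 2.26772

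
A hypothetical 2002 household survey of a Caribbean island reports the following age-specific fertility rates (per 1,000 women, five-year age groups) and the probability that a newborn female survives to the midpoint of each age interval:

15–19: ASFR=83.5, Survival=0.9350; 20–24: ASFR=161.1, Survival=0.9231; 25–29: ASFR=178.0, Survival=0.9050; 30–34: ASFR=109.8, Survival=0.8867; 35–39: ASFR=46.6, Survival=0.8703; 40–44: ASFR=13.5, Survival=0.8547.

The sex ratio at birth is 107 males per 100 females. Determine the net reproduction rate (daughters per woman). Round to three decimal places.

1.298

Proportion female at birth = 100 / (100 + 107) = 0.48309.
Each age group contributes 5 × ASFR × survival:
  15–19: 5 × 83.5/1000 × 0.9350 = 0.39036
  20–24: 5 × 161.1/1000 × 0.9231 = 0.74356
  25–29: 5 × 178.0/1000 × 0.9050 = 0.80545
  30–34: 5 × 109.8/1000 × 0.8867 = 0.48680
  35–39: 5 × 46.6/1000 × 0.8703 = 0.20278
  40–44: 5 × 13.5/1000 × 0.8547 = 0.05769
Sum = 2.68664
NRR = 0.48309 × 2.68664 = 1.29789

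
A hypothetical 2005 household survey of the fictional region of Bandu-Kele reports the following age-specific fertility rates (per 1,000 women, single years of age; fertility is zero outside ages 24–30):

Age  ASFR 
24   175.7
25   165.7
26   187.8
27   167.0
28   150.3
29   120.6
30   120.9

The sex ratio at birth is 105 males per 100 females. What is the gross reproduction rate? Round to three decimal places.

Proportion female at birth = 100 / (100 + 105) = 0.48780.
Sum of ASFRs = 175.7 + 165.7 + 187.8 + 167.0 + 150.3 + 120.6 + 120.9 = 1088.0
TFR = 1088.0 / 1000 = 1.088
GRR = 0.48780 × 1.088 = 0.53073

0.531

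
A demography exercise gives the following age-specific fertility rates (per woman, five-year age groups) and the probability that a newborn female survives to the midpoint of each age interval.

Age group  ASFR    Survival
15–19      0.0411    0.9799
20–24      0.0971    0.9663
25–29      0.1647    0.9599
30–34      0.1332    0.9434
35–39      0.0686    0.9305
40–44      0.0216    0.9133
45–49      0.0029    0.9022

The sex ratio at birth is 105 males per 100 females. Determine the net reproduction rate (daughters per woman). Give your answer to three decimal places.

Proportion female at birth = 100 / (100 + 105) = 0.48780.
Survival-weighted fertility by age (5·fₓ·Sₓ):
  15–19: 5 × 0.0411 × 0.9799 = 0.20137
  20–24: 5 × 0.0971 × 0.9663 = 0.46914
  25–29: 5 × 0.1647 × 0.9599 = 0.79048
  30–34: 5 × 0.1332 × 0.9434 = 0.62830
  35–39: 5 × 0.0686 × 0.9305 = 0.31916
  40–44: 5 × 0.0216 × 0.9133 = 0.09864
  45–49: 5 × 0.0029 × 0.9022 = 0.01308
Sum = 2.52017
NRR = 0.48780 × 2.52017 = 1.22934

1.229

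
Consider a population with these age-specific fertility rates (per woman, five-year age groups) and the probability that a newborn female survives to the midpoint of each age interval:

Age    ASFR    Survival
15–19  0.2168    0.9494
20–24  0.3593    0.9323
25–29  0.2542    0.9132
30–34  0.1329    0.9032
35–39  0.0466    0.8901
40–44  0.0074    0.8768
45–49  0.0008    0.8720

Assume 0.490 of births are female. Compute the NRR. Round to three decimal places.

2.307

Proportion female at birth = 0.490.
Each age group contributes 5 × ASFR × survival:
  15–19: 5 × 0.2168 × 0.9494 = 1.02915
  20–24: 5 × 0.3593 × 0.9323 = 1.67488
  25–29: 5 × 0.2542 × 0.9132 = 1.16068
  30–34: 5 × 0.1329 × 0.9032 = 0.60018
  35–39: 5 × 0.0466 × 0.8901 = 0.20739
  40–44: 5 × 0.0074 × 0.8768 = 0.03244
  45–49: 5 × 0.0008 × 0.8720 = 0.00349
Sum = 4.70821
NRR = 0.490 × 4.70821 = 2.30702
With NRR above 1 the population is above replacement fertility.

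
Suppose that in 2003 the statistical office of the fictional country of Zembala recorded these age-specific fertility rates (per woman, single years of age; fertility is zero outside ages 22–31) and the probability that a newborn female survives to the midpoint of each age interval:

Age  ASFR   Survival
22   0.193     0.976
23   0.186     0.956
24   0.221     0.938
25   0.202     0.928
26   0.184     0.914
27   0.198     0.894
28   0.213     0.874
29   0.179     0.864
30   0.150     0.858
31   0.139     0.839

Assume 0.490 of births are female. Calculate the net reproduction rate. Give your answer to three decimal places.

Proportion female at birth = 0.490.
Weighting each age-specific rate by interval width and survival:
  22: 1 × 0.193 × 0.976 = 0.18837
  23: 1 × 0.186 × 0.956 = 0.17782
  24: 1 × 0.221 × 0.938 = 0.20730
  25: 1 × 0.202 × 0.928 = 0.18746
  26: 1 × 0.184 × 0.914 = 0.16818
  27: 1 × 0.198 × 0.894 = 0.17701
  28: 1 × 0.213 × 0.874 = 0.18616
  29: 1 × 0.179 × 0.864 = 0.15466
  30: 1 × 0.150 × 0.858 = 0.12870
  31: 1 × 0.139 × 0.839 = 0.11662
Sum = 1.69228
NRR = 0.490 × 1.69228 = 0.82922

0.829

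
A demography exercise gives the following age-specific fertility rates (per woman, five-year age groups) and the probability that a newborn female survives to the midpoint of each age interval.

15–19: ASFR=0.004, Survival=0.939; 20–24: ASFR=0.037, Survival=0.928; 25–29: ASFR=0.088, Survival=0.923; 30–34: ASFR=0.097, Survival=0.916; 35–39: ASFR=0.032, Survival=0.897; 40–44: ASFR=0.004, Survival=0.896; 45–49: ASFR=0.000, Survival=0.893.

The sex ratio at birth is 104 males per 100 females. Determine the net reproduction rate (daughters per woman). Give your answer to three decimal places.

0.589

Proportion female at birth = 100 / (100 + 104) = 0.49020.
Survival-weighted fertility by age (5·fₓ·Sₓ):
  15–19: 5 × 0.004 × 0.939 = 0.01878
  20–24: 5 × 0.037 × 0.928 = 0.17168
  25–29: 5 × 0.088 × 0.923 = 0.40612
  30–34: 5 × 0.097 × 0.916 = 0.44426
  35–39: 5 × 0.032 × 0.897 = 0.14352
  40–44: 5 × 0.004 × 0.896 = 0.01792
  45–49: 5 × 0.000 × 0.893 = 0.00000
Sum = 1.20228
NRR = 0.49020 × 1.20228 = 0.58936
With NRR below 1 the population is below replacement fertility.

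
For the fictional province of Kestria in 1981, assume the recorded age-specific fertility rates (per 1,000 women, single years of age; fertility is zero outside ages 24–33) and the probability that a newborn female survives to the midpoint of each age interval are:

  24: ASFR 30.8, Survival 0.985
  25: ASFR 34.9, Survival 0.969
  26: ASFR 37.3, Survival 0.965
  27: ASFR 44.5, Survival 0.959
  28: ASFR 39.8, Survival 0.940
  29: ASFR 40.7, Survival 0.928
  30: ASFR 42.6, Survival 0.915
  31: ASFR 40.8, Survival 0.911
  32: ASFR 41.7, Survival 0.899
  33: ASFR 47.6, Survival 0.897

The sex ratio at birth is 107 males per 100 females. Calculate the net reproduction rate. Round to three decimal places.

0.181

Proportion female at birth = 100 / (100 + 107) = 0.48309.
Weighting each age-specific rate by interval width and survival:
  24: 1 × 30.8/1000 × 0.985 = 0.03034
  25: 1 × 34.9/1000 × 0.969 = 0.03382
  26: 1 × 37.3/1000 × 0.965 = 0.03599
  27: 1 × 44.5/1000 × 0.959 = 0.04268
  28: 1 × 39.8/1000 × 0.940 = 0.03741
  29: 1 × 40.7/1000 × 0.928 = 0.03777
  30: 1 × 42.6/1000 × 0.915 = 0.03898
  31: 1 × 40.8/1000 × 0.911 = 0.03717
  32: 1 × 41.7/1000 × 0.899 = 0.03749
  33: 1 × 47.6/1000 × 0.897 = 0.04270
Sum = 0.37435
NRR = 0.48309 × 0.37435 = 0.18084
With NRR below 1 the population is below replacement fertility.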